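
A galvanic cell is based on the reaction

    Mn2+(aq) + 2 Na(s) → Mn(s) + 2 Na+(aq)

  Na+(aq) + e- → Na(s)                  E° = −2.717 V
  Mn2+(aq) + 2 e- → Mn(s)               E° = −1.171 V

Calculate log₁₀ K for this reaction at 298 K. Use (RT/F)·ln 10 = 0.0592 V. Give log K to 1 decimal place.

log K = 52.2

The Mn²⁺/Mn couple is reduced (cathode); E°cell = −1.171 − (−2.717) = +1.546 V with n = 2.
At equilibrium E = 0, so log K = nE°cell / 0.0592 = (2)(+1.546) / 0.0592 = 52.2.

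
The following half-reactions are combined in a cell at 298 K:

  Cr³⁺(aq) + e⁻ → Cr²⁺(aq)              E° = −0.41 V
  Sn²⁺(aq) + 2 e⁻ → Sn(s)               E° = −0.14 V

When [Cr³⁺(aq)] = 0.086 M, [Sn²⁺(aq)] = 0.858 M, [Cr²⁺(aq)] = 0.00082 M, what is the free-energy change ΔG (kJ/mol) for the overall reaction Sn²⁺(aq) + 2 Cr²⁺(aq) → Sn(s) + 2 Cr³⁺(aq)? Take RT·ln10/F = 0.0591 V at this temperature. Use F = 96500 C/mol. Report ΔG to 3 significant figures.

−28.7 kJ/mol

E°cell = −0.14 − (−0.41) = +0.27 V; the balanced reaction transfers n = 2 electrons.
The reaction quotient is [Cr³⁺(aq)]^2 / ([Sn²⁺(aq)]·[Cr²⁺(aq)]^2) = 1.28×10^4; by Nernst, E = +0.27 − (0.0591/2)(4.108) = +0.1486 V.
ΔG = −nFE = −(2)(96500)(+0.1486) J/mol = −28.7 kJ/mol.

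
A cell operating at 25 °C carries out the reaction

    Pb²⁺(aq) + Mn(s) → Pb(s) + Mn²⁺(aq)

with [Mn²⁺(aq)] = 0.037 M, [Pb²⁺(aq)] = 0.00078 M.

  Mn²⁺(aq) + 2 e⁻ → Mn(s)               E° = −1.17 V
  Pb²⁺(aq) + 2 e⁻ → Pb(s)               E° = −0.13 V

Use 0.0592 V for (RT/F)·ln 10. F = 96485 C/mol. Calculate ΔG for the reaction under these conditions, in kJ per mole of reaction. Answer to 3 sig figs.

−191 kJ/mol

E°cell = −0.13 − (−1.17) = +1.04 V; the balanced reaction transfers n = 2 electrons.
Q = [Mn²⁺(aq)] / [Pb²⁺(aq)] = 47.4, so log Q = 1.676 and E = +1.04 − (0.0592/2)(1.676) = +0.9904 V.
Finally ΔG = −nFE = −(2)(96485 C/mol)(+0.9904 V) = −191 kJ/mol.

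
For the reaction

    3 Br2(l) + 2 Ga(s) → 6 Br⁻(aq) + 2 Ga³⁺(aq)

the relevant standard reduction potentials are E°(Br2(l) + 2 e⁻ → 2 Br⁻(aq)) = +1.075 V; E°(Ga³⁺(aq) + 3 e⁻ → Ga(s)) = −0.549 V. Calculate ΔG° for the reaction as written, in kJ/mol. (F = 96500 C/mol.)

In the reaction as written Br2(l) is reduced, so the Br₂/Br⁻ couple is the cathode and Ga³⁺/Ga is the anode.
E°cell = +1.075 − (−0.549) = +1.624 V; balancing electrons gives n = 6.
ΔG° = −nFE°cell = −(6)(96500)(+1.624) J/mol = −940 kJ/mol.

−940 kJ/mol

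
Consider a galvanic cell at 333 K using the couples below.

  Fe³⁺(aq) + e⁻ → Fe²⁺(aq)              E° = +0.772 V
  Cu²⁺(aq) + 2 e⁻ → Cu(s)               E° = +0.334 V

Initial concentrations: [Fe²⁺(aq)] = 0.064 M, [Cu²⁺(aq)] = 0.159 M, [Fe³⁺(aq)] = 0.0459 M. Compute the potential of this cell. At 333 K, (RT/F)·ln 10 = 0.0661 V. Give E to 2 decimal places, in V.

Since E°(Fe³⁺/Fe²⁺) > E°(Cu²⁺/Cu), Fe³⁺/Fe²⁺ serves as the cathode.
E°cell = +0.772 − (+0.334) = +0.438 V, with n = 2 electrons transferred.
The balanced reaction is 2 Fe³⁺(aq) + Cu(s) → 2 Fe²⁺(aq) + Cu²⁺(aq), so Q = ([Fe²⁺(aq)]^2·[Cu²⁺(aq)]) / [Fe³⁺(aq)]^2 = 0.309 and log Q = −0.510.
E = E° − (0.0661/n)·log Q = +0.438 − (0.0661/2)(−0.510) = +0.45 V.

+0.45 V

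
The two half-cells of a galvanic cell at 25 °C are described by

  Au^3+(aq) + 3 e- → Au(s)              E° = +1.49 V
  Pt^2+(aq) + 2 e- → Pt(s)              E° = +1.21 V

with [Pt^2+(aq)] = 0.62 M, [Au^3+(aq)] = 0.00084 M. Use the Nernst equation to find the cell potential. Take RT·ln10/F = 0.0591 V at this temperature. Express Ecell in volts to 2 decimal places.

+0.23 V

Au³⁺/Au is reduced (cathode, E° = +1.49 V) and Pt²⁺/Pt is oxidized (anode).
The standard potential is +1.49 − (+1.21) = +0.28 V and the balanced reaction transfers n = 6 electrons.
The balanced reaction is 2 Au^3+(aq) + 3 Pt(s) → 2 Au(s) + 3 Pt^2+(aq), so Q = [Pt^2+(aq)]^3 / [Au^3+(aq)]^2 = 3.38×10^5 and log Q = 5.529.
Applying E = E° − (RT ln10/nF)·log Q gives +0.28 − (0.0591/6)(5.529) = +0.23 V.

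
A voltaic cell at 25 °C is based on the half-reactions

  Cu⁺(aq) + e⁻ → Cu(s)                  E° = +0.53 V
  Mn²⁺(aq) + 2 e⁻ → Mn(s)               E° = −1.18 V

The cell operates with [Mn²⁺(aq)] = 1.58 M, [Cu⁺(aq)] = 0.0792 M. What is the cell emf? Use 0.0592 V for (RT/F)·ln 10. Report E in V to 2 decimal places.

+1.64 V

Cu⁺/Cu is reduced (cathode, E° = +0.53 V) and Mn²⁺/Mn is oxidized (anode).
E°cell = +0.53 − (−1.18) = +1.71 V, with n = 2 electrons transferred.
The balanced reaction is 2 Cu⁺(aq) + Mn(s) → 2 Cu(s) + Mn²⁺(aq), so Q = [Mn²⁺(aq)] / [Cu⁺(aq)]^2 = 252 and log Q = 2.401.
Applying E = E° − (RT ln10/nF)·log Q gives +1.71 − (0.0592/2)(2.401) = +1.64 V.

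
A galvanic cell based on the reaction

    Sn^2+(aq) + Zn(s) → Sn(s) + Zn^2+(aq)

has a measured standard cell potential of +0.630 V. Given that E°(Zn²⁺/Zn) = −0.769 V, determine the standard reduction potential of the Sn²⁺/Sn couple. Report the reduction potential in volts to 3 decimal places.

In the reaction as written the Sn²⁺/Sn couple is reduced (cathode) and Zn²⁺/Zn is oxidized (anode), so E°cell = E°(Sn²⁺/Sn) − E°(Zn²⁺/Zn).
E°(Sn²⁺/Sn) = E°cell + E°(anode) = +0.630 + (−0.769) = −0.139 V.

−0.139 V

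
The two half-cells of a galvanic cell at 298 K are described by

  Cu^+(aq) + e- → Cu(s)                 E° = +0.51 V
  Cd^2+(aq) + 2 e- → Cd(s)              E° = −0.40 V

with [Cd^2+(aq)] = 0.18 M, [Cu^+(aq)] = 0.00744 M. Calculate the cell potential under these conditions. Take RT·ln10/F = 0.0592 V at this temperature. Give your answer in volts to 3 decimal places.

+0.806 V

Since E°(Cu⁺/Cu) > E°(Cd²⁺/Cd), Cu⁺/Cu serves as the cathode.
E°cell = +0.51 − (−0.40) = +0.91 V, with n = 2 electrons transferred.
The balanced reaction is 2 Cu^+(aq) + Cd(s) → 2 Cu(s) + Cd^2+(aq), so Q = [Cd^2+(aq)] / [Cu^+(aq)]^2 = 3.25×10^3 and log Q = 3.512.
Applying E = E° − (RT ln10/nF)·log Q gives +0.91 − (0.0592/2)(3.512) = +0.806 V.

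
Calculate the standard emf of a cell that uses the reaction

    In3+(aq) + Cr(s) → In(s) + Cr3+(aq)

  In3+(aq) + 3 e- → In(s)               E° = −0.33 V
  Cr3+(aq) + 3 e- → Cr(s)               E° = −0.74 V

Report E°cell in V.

+0.41 V

In the reaction as written, In3+(aq) is reduced (cathode) and Cr3+(aq) is produced by oxidation at the anode.
E°cell = E°(cathode) − E°(anode) = −0.33 − (−0.74) = +0.41 V.
The positive value indicates the reaction is spontaneous as written.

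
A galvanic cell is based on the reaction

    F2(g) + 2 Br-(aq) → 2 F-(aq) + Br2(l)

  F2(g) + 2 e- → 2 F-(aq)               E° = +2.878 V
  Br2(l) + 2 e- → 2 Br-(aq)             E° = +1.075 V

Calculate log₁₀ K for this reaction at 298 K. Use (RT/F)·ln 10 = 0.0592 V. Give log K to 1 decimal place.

The F₂/F⁻ couple is reduced (cathode); E°cell = +2.878 − (+1.075) = +1.803 V with n = 2.
At equilibrium E = 0, so log K = nE°cell / 0.0592 = (2)(+1.803) / 0.0592 = 60.9.

log K = 60.9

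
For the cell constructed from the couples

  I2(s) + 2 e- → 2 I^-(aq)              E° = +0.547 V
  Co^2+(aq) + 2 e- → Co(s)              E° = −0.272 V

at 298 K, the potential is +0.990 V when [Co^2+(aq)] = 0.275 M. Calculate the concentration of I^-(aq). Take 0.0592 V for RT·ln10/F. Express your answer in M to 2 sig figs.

With I₂/I⁻ at the cathode and Co²⁺/Co at the anode, E°cell = +0.547 − (−0.272) = +0.819 V (n = 2).
Rearranging E = E° − (0.0592/n)·log Q gives log Q = 2(+0.819 − (+0.990))/0.0592 = −5.777.
The balanced reaction is I2(s) + Co(s) → 2 I^-(aq) + Co^2+(aq), so Q = [I^-(aq)]^2·[Co^2+(aq)].
Solving for the unknown gives log [I^-(aq)] = −2.608, so [I^-(aq)] ≈ 0.0025 M.

0.0025 M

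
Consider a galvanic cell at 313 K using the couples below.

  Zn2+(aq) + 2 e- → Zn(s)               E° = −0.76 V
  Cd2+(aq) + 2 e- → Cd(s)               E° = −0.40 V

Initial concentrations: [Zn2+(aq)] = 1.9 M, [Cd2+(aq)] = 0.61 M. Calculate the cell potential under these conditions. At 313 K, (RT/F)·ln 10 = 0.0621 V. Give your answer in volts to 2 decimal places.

The Cd²⁺/Cd couple has the more positive E°, so it is the cathode; Zn²⁺/Zn is the anode.
E°cell = −0.40 − (−0.76) = +0.36 V, with n = 2 electrons transferred.
For the overall reaction Cd2+(aq) + Zn(s) → Cd(s) + Zn2+(aq), Q = [Zn2+(aq)] / [Cd2+(aq)] = 3.11, giving log Q = 0.493.
Applying E = E° − (RT ln10/nF)·log Q gives +0.36 − (0.0621/2)(0.493) = +0.34 V.

+0.34 V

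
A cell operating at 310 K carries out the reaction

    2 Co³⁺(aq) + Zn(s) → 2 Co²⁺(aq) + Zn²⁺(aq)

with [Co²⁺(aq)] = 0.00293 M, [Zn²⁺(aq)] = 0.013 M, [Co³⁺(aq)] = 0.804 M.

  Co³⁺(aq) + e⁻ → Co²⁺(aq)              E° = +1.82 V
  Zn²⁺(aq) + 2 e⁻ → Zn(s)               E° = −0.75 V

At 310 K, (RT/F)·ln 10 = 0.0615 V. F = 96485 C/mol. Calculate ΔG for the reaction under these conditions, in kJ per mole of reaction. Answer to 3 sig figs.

−536 kJ/mol

With Co³⁺/Co²⁺ reduced at the cathode, E°cell = +1.82 − (−0.75) = +2.57 V and n = 2.
The reaction quotient is ([Co²⁺(aq)]^2·[Zn²⁺(aq)]) / [Co³⁺(aq)]^2 = 1.73×10^−7; by Nernst, E = +2.57 − (0.0615/2)(−6.763) = +2.7780 V.
ΔG = −nFE = −(2)(96485)(+2.7780) J/mol = −536 kJ/mol.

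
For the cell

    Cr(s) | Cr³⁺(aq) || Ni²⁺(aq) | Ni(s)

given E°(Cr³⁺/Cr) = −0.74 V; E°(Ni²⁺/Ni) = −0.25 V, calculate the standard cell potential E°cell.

+0.49 V

By convention the left-hand electrode in cell notation is the anode (oxidation) and the right-hand electrode is the cathode (reduction).
E°cell = E°(right) − E°(left) = −0.25 − (−0.74) = +0.49 V.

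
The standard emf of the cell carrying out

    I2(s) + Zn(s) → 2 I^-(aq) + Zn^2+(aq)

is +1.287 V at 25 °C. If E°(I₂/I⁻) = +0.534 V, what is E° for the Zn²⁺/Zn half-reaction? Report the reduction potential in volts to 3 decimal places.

−0.753 V

In the reaction as written the I₂/I⁻ couple is reduced (cathode) and Zn²⁺/Zn is oxidized (anode), so E°cell = E°(I₂/I⁻) − E°(Zn²⁺/Zn).
E°(Zn²⁺/Zn) = E°(cathode) − E°cell = +0.534 − (+1.287) = −0.753 V.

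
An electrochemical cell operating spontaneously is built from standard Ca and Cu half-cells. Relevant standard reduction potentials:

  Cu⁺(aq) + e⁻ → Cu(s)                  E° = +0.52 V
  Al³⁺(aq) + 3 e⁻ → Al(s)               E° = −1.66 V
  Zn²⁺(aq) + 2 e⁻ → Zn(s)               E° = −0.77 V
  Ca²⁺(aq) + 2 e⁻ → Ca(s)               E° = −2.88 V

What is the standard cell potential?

+3.40 V

The Cu⁺/Cu couple has the higher E°, so Cu ion is reduced (cathode) and Ca is oxidized (anode).
E°cell = E°(cathode) − E°(anode) = +0.52 − (−2.88) = +3.40 V.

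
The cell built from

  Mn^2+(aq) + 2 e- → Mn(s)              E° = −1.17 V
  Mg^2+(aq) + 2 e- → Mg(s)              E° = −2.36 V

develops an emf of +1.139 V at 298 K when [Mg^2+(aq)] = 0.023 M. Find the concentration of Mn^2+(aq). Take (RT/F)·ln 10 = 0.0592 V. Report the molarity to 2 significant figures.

0.00044 M

The Mn²⁺/Mn couple has the larger reduction potential, so it is the cathode: E°cell = −1.17 − (−2.36) = +1.19 V and n = 2.
From the Nernst equation, log Q = n(E° − E)/0.0592 = 2·(+1.19 − (+1.139))/0.0592 = 1.723.
Balancing electrons gives Mn^2+(aq) + Mg(s) → Mn(s) + Mg^2+(aq); thus Q = [Mg^2+(aq)] / [Mn^2+(aq)].
Solving for the unknown gives log [Mn^2+(aq)] = −3.361, so [Mn^2+(aq)] ≈ 0.00044 M.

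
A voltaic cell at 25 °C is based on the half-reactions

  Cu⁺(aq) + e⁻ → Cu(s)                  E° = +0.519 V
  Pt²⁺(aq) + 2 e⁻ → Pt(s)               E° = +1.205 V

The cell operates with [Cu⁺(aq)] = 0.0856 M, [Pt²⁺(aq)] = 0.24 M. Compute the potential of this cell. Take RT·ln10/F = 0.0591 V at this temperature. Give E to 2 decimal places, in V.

+0.73 V

The Pt²⁺/Pt couple has the more positive E°, so it is the cathode; Cu⁺/Cu is the anode.
E°cell = +1.205 − (+0.519) = +0.686 V, with n = 2 electrons transferred.
Balancing gives Pt²⁺(aq) + 2 Cu(s) → Pt(s) + 2 Cu⁺(aq); hence Q = [Cu⁺(aq)]^2 / [Pt²⁺(aq)] = 0.0305 (log Q = −1.515).
E = E° − (0.0591/n)·log Q = +0.686 − (0.0591/2)(−1.515) = +0.73 V.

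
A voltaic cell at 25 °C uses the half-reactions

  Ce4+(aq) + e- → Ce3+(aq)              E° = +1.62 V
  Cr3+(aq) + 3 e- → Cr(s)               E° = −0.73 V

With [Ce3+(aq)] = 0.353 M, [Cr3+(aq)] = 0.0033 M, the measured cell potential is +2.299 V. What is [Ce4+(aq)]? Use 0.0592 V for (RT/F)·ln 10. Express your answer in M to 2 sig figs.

Ce⁴⁺/Ce³⁺ is the cathode (higher E°); E°cell = +1.62 − (−0.73) = +2.35 V with n = 3.
From the Nernst equation, log Q = n(E° − E)/0.0592 = 3·(+2.35 − (+2.299))/0.0592 = 2.584.
The balanced reaction is 3 Ce4+(aq) + Cr(s) → 3 Ce3+(aq) + Cr3+(aq), so Q = ([Ce3+(aq)]^3·[Cr3+(aq)]) / [Ce4+(aq)]^3.
Isolating [Ce4+(aq)] in Q = 10^{2.584} yields log [Ce4+(aq)] = −2.141, i.e. 0.0072 M.

0.0072 M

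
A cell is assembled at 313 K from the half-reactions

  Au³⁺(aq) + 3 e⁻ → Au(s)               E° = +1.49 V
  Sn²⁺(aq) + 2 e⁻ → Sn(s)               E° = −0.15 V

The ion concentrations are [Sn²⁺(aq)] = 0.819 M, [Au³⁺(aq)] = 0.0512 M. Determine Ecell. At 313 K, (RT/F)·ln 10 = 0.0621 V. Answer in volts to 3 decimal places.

+1.616 V

Since E°(Au³⁺/Au) > E°(Sn²⁺/Sn), Au³⁺/Au serves as the cathode.
E°cell = E°cat − E°an = +1.49 − (−0.15) = +1.64 V; n = 6.
The balanced reaction is 2 Au³⁺(aq) + 3 Sn(s) → 2 Au(s) + 3 Sn²⁺(aq), so Q = [Sn²⁺(aq)]^3 / [Au³⁺(aq)]^2 = 210 and log Q = 2.321.
E = E° − (0.0621/n)·log Q = +1.64 − (0.0621/6)(2.321) = +1.616 V.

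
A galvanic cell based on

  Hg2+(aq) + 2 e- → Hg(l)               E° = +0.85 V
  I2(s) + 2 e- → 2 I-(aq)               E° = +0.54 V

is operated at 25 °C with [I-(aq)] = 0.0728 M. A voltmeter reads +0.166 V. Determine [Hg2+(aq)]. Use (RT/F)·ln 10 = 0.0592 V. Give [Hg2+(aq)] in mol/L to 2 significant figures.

Hg²⁺/Hg is the cathode (higher E°); E°cell = +0.85 − (+0.54) = +0.31 V with n = 2.
From the Nernst equation, log Q = n(E° − E)/0.0592 = 2·(+0.31 − (+0.166))/0.0592 = 4.865.
Balancing electrons gives Hg2+(aq) + 2 I-(aq) → Hg(l) + I2(s); thus Q = 1 / ([Hg2+(aq)]·[I-(aq)]^2).
Isolating [Hg2+(aq)] in Q = 10^{4.865} yields log [Hg2+(aq)] = −2.589, i.e. 0.0026 M.

0.0026 M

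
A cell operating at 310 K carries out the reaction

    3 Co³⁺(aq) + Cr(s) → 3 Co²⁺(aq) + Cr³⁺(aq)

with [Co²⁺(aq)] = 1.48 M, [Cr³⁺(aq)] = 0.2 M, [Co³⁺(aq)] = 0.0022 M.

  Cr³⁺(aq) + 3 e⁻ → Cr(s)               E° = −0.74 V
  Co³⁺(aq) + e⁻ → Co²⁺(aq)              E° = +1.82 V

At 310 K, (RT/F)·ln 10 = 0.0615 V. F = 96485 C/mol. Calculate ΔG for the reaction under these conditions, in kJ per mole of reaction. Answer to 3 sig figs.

E°cell = +1.82 − (−0.74) = +2.56 V; the balanced reaction transfers n = 3 electrons.
The reaction quotient is ([Co²⁺(aq)]^3·[Cr³⁺(aq)]) / [Co³⁺(aq)]^3 = 6.09×10^7; by Nernst, E = +2.56 − (0.0615/3)(7.785) = +2.4004 V.
Finally ΔG = −nFE = −(3)(96485 C/mol)(+2.4004 V) = −695 kJ/mol.

−695 kJ/mol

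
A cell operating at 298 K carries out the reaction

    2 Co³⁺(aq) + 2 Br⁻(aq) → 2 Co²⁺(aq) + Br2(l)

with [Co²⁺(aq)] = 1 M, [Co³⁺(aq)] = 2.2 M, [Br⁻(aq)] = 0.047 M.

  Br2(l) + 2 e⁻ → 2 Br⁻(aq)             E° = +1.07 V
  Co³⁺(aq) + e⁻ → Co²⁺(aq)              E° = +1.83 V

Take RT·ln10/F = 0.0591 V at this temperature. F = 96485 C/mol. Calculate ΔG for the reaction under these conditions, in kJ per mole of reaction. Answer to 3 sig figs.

E°cell = +1.83 − (+1.07) = +0.76 V; the balanced reaction transfers n = 2 electrons.
Here Q = [Co²⁺(aq)]^2 / ([Co³⁺(aq)]^2·[Br⁻(aq)]^2) = 93.5 (log Q = 1.971), giving E = +0.76 − (0.0591/2)·(1.971) = +0.7018 V.
ΔG = −nFE = −(2)(96485)(+0.7018) J/mol = −135 kJ/mol.

−135 kJ/mol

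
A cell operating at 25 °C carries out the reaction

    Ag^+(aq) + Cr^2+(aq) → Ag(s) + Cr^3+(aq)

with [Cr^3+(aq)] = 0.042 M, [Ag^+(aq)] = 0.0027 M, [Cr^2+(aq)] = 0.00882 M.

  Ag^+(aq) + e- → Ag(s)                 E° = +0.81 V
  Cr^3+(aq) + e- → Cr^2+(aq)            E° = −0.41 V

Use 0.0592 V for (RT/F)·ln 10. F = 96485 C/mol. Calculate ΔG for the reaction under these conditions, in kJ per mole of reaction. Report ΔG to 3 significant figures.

−99.2 kJ/mol

The standard cell potential is +0.81 − (−0.41) = +1.22 V, with n = 1 electron in the balanced equation.
Here Q = [Cr^3+(aq)] / ([Ag^+(aq)]·[Cr^2+(aq)]) = 1.76×10^3 (log Q = 3.246), giving E = +1.22 − (0.0592/1)·(3.246) = +1.0278 V.
ΔG = −nFE = −(1)(96485)(+1.0278) J/mol = −99.2 kJ/mol.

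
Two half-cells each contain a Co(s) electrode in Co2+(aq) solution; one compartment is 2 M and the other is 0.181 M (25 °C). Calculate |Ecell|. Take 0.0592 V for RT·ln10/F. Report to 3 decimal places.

For a concentration cell E°cell = 0, since both electrodes use the same couple.
The compartment with the higher Co2+(aq) concentration (2 M) acts as the cathode; ions are reduced there and produced at the dilute (0.181 M) anode.
With n = 2, Ecell = −(0.0592/2)·log([dilute]/[conc]) = −(0.0592/2)·log(0.181/2) = +0.031 V.

0.031 V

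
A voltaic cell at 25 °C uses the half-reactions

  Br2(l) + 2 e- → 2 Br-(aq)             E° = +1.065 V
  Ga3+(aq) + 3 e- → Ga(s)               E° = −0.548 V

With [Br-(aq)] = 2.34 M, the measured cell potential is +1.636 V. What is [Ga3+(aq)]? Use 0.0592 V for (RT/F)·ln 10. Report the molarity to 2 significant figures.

Br₂/Br⁻ is the cathode (higher E°); E°cell = +1.065 − (−0.548) = +1.613 V with n = 6.
Rearranging E = E° − (0.0592/n)·log Q gives log Q = 6(+1.613 − (+1.636))/0.0592 = −2.331.
Balancing electrons gives 3 Br2(l) + 2 Ga(s) → 6 Br-(aq) + 2 Ga3+(aq); thus Q = [Br-(aq)]^6·[Ga3+(aq)]^2.
Isolating [Ga3+(aq)] in Q = 10^{−2.331} yields log [Ga3+(aq)] = −2.273, i.e. 0.0053 M.

0.0053 M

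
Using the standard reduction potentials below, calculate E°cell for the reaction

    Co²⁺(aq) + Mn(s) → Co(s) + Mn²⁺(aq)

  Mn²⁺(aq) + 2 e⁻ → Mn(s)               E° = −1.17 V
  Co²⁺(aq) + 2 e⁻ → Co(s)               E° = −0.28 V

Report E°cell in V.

+0.89 V

In the reaction as written, Co²⁺(aq) is reduced (cathode) and Mn²⁺(aq) is produced by oxidation at the anode.
E°cell = E°(cathode) − E°(anode) = −0.28 − (−1.17) = +0.89 V.
The positive value indicates the reaction is spontaneous as written.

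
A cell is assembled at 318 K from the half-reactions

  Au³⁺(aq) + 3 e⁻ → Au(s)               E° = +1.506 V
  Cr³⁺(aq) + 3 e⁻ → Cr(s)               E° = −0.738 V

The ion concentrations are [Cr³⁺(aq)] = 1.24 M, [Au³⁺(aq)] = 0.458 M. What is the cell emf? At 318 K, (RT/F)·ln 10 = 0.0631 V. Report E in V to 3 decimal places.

+2.235 V

The Au³⁺/Au couple has the more positive E°, so it is the cathode; Cr³⁺/Cr is the anode.
E°cell = +1.506 − (−0.738) = +2.244 V, with n = 3 electrons transferred.
For the overall reaction Au³⁺(aq) + Cr(s) → Au(s) + Cr³⁺(aq), Q = [Cr³⁺(aq)] / [Au³⁺(aq)] = 2.71, giving log Q = 0.433.
Applying E = E° − (RT ln10/nF)·log Q gives +2.244 − (0.0631/3)(0.433) = +2.235 V.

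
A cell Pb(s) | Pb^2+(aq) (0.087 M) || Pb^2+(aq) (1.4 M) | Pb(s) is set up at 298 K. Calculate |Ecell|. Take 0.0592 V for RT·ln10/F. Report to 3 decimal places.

0.036 V

For a concentration cell E°cell = 0, since both electrodes use the same couple.
The compartment with the higher Pb^2+(aq) concentration (1.4 M) acts as the cathode; ions are reduced there and produced at the dilute (0.087 M) anode.
With n = 2, Ecell = −(0.0592/2)·log([dilute]/[conc]) = −(0.0592/2)·log(0.087/1.4) = +0.036 V.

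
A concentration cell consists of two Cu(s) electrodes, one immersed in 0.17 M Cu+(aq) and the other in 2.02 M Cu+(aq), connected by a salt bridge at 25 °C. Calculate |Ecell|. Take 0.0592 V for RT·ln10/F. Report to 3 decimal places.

0.064 V

For a concentration cell E°cell = 0, since both electrodes use the same couple.
The compartment with the higher Cu+(aq) concentration (2.02 M) acts as the cathode; ions are reduced there and produced at the dilute (0.17 M) anode.
With n = 1, Ecell = −(0.0592/1)·log([dilute]/[conc]) = −(0.0592/1)·log(0.17/2.02) = +0.064 V.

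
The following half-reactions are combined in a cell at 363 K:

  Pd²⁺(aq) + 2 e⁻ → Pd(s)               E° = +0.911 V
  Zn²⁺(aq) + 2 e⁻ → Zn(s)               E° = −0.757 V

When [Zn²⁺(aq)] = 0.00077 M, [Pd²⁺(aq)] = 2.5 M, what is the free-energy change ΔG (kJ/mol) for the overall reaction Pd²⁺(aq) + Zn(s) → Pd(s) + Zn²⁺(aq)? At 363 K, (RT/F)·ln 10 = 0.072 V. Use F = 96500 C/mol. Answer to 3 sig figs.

−346 kJ/mol

With Pd²⁺/Pd reduced at the cathode, E°cell = +0.911 − (−0.757) = +1.668 V and n = 2.
Here Q = [Zn²⁺(aq)] / [Pd²⁺(aq)] = 0.000308 (log Q = −3.511), giving E = +1.668 − (0.072/2)·(−3.511) = +1.7944 V.
Then ΔG = −nFE = −2 × 96500 × +1.7944 J/mol = −346 kJ/mol.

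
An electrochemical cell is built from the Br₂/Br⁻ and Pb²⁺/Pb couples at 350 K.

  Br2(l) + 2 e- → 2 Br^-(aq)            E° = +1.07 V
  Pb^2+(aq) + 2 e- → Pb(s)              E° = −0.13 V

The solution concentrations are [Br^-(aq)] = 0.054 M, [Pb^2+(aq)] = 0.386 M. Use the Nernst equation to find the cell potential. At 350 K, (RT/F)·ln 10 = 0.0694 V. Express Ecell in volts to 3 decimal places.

+1.302 V

Br₂/Br⁻ is reduced (cathode, E° = +1.07 V) and Pb²⁺/Pb is oxidized (anode).
The standard potential is +1.07 − (−0.13) = +1.20 V and the balanced reaction transfers n = 2 electrons.
For the overall reaction Br2(l) + Pb(s) → 2 Br^-(aq) + Pb^2+(aq), Q = [Br^-(aq)]^2·[Pb^2+(aq)] = 0.00113, giving log Q = −2.949.
E = E° − (0.0694/n)·log Q = +1.20 − (0.0694/2)(−2.949) = +1.302 V.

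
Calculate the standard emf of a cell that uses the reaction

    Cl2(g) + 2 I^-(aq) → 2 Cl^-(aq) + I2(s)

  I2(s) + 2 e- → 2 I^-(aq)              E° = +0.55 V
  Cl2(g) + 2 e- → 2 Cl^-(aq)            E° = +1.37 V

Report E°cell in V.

+0.82 V

Cl2(g) gains electrons, so the Cl₂/Cl⁻ couple is the cathode; the I₂/I⁻ couple is the anode.
E°cell = E°(cathode) − E°(anode) = +1.37 − (+0.55) = +0.82 V.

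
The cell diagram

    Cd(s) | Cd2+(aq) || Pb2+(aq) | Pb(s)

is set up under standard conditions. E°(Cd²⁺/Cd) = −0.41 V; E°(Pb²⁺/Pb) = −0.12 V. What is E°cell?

By convention the left-hand electrode in cell notation is the anode (oxidation) and the right-hand electrode is the cathode (reduction).
E°cell = E°(right) − E°(left) = −0.12 − (−0.41) = +0.29 V.

+0.29 V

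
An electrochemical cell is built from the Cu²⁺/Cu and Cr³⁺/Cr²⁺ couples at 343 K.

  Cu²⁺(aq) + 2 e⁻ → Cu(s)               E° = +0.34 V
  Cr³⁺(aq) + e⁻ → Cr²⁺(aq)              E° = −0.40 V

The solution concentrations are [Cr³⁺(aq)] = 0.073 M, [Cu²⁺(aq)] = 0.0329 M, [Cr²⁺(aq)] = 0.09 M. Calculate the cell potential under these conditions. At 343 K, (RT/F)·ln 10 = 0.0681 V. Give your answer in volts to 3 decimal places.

+0.696 V

Since E°(Cu²⁺/Cu) > E°(Cr³⁺/Cr²⁺), Cu²⁺/Cu serves as the cathode.
The standard potential is +0.34 − (−0.40) = +0.74 V and the balanced reaction transfers n = 2 electrons.
The balanced reaction is Cu²⁺(aq) + 2 Cr²⁺(aq) → Cu(s) + 2 Cr³⁺(aq), so Q = [Cr³⁺(aq)]^2 / ([Cu²⁺(aq)]·[Cr²⁺(aq)]^2) = 20 and log Q = 1.301.
E = E° − (0.0681/n)·log Q = +0.74 − (0.0681/2)(1.301) = +0.696 V.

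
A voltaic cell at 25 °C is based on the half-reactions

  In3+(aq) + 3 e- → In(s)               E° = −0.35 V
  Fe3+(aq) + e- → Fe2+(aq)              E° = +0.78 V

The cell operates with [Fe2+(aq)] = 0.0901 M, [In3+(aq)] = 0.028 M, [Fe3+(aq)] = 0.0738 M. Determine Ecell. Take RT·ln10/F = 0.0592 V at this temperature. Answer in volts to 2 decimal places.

Since E°(Fe³⁺/Fe²⁺) > E°(In³⁺/In), Fe³⁺/Fe²⁺ serves as the cathode.
The standard potential is +0.78 − (−0.35) = +1.13 V and the balanced reaction transfers n = 3 electrons.
For the overall reaction 3 Fe3+(aq) + In(s) → 3 Fe2+(aq) + In3+(aq), Q = ([Fe2+(aq)]^3·[In3+(aq)]) / [Fe3+(aq)]^3 = 0.051, giving log Q = −1.293.
By the Nernst equation, E = +1.13 − (0.0592/3)·(−1.293) = +1.16 V.

+1.16 V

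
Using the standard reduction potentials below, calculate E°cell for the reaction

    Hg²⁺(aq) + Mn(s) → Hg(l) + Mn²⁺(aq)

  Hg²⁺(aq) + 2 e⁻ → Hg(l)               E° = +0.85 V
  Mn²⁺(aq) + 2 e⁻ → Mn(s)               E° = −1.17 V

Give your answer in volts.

Hg²⁺(aq) gains electrons, so the Hg²⁺/Hg couple is the cathode; the Mn²⁺/Mn couple is the anode.
E°cell = E°(cathode) − E°(anode) = +0.85 − (−1.17) = +2.02 V.

+2.02 V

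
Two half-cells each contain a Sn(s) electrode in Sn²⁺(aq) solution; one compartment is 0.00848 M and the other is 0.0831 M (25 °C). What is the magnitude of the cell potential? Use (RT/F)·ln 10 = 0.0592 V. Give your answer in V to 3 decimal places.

For a concentration cell E°cell = 0, since both electrodes use the same couple.
The compartment with the higher Sn²⁺(aq) concentration (0.0831 M) acts as the cathode; ions are reduced there and produced at the dilute (0.00848 M) anode.
With n = 2, Ecell = −(0.0592/2)·log([dilute]/[conc]) = −(0.0592/2)·log(0.00848/0.0831) = +0.029 V.

0.029 V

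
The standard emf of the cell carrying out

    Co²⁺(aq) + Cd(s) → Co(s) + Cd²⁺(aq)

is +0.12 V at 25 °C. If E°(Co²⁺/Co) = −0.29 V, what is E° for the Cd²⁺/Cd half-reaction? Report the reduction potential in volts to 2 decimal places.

−0.41 V

In the reaction as written the Co²⁺/Co couple is reduced (cathode) and Cd²⁺/Cd is oxidized (anode), so E°cell = E°(Co²⁺/Co) − E°(Cd²⁺/Cd).
E°(Cd²⁺/Cd) = E°(cathode) − E°cell = −0.29 − (+0.12) = −0.41 V.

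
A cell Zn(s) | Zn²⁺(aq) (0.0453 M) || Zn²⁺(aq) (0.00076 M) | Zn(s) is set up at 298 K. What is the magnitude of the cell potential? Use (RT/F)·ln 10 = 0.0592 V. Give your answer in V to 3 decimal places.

0.053 V

For a concentration cell E°cell = 0, since both electrodes use the same couple.
The compartment with the higher Zn²⁺(aq) concentration (0.0453 M) acts as the cathode; ions are reduced there and produced at the dilute (0.00076 M) anode.
With n = 2, Ecell = −(0.0592/2)·log([dilute]/[conc]) = −(0.0592/2)·log(0.00076/0.0453) = +0.053 V.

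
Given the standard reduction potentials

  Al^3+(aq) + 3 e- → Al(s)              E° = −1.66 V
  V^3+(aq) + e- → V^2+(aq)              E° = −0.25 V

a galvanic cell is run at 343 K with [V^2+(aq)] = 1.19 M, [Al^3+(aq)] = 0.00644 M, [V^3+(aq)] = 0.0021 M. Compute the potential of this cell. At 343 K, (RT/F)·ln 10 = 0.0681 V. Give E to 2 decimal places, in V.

+1.27 V

Since E°(V³⁺/V²⁺) > E°(Al³⁺/Al), V³⁺/V²⁺ serves as the cathode.
The standard potential is −0.25 − (−1.66) = +1.41 V and the balanced reaction transfers n = 3 electrons.
The balanced reaction is 3 V^3+(aq) + Al(s) → 3 V^2+(aq) + Al^3+(aq), so Q = ([V^2+(aq)]^3·[Al^3+(aq)]) / [V^3+(aq)]^3 = 1.17×10^6 and log Q = 6.069.
Applying E = E° − (RT ln10/nF)·log Q gives +1.41 − (0.0681/3)(6.069) = +1.27 V.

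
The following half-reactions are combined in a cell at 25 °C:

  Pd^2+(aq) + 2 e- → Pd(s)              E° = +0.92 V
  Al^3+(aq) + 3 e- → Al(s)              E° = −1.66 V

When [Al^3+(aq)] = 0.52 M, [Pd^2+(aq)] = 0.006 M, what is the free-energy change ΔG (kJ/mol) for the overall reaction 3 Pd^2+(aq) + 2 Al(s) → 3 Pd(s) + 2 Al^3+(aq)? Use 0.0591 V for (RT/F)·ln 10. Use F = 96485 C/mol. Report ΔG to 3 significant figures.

With Pd²⁺/Pd reduced at the cathode, E°cell = +0.92 − (−1.66) = +2.58 V and n = 6.
Here Q = [Al^3+(aq)]^2 / [Pd^2+(aq)]^3 = 1.25×10^6 (log Q = 6.098), giving E = +2.58 − (0.0591/6)·(6.098) = +2.5199 V.
Then ΔG = −nFE = −6 × 96485 × +2.5199 J/mol = −1460 kJ/mol.

−1460 kJ/mol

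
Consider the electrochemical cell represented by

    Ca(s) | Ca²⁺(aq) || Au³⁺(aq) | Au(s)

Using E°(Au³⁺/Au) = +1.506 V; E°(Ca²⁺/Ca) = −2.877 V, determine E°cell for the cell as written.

By convention the left-hand electrode in cell notation is the anode (oxidation) and the right-hand electrode is the cathode (reduction).
E°cell = E°(right) − E°(left) = +1.506 − (−2.877) = +4.383 V.

+4.383 V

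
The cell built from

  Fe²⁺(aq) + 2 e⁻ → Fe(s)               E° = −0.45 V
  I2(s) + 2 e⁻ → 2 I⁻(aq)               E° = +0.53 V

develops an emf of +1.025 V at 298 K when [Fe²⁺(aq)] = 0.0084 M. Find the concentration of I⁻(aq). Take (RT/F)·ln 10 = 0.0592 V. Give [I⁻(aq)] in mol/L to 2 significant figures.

With I₂/I⁻ at the cathode and Fe²⁺/Fe at the anode, E°cell = +0.53 − (−0.45) = +0.98 V (n = 2).
Rearranging E = E° − (0.0592/n)·log Q gives log Q = 2(+0.98 − (+1.025))/0.0592 = −1.520.
The balanced reaction is I2(s) + Fe(s) → 2 I⁻(aq) + Fe²⁺(aq), so Q = [I⁻(aq)]^2·[Fe²⁺(aq)].
Substituting the known concentrations and solving, log [I⁻(aq)] = 0.278 and [I⁻(aq)] = 1.9 M.

1.9 M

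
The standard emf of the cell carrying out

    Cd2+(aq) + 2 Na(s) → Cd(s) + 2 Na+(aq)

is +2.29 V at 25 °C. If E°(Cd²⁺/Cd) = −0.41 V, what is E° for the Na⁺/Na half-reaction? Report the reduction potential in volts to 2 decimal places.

In the reaction as written the Cd²⁺/Cd couple is reduced (cathode) and Na⁺/Na is oxidized (anode), so E°cell = E°(Cd²⁺/Cd) − E°(Na⁺/Na).
E°(Na⁺/Na) = E°(cathode) − E°cell = −0.41 − (+2.29) = −2.70 V.

−2.70 V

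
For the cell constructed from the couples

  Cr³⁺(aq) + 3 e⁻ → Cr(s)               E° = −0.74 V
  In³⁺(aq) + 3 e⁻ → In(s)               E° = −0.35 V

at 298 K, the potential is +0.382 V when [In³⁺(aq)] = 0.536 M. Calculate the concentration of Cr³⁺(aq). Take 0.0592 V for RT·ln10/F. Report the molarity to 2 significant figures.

1.4 M

With In³⁺/In at the cathode and Cr³⁺/Cr at the anode, E°cell = −0.35 − (−0.74) = +0.39 V (n = 3).
Rearranging E = E° − (0.0592/n)·log Q gives log Q = 3(+0.39 − (+0.382))/0.0592 = 0.405.
For In³⁺(aq) + Cr(s) → In(s) + Cr³⁺(aq), the reaction quotient is Q = [Cr³⁺(aq)] / [In³⁺(aq)].
Substituting the known concentrations and solving, log [Cr³⁺(aq)] = 0.134 and [Cr³⁺(aq)] = 1.4 M.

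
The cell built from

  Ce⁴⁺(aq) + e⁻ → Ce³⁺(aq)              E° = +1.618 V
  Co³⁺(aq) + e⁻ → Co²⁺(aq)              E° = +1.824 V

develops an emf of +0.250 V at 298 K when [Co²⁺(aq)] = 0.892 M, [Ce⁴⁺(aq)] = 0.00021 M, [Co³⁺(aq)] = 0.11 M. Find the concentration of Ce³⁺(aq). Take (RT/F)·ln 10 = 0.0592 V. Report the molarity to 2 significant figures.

With Co³⁺/Co²⁺ at the cathode and Ce⁴⁺/Ce³⁺ at the anode, E°cell = +1.824 − (+1.618) = +0.206 V (n = 1).
From the Nernst equation, log Q = n(E° − E)/0.0592 = 1·(+0.206 − (+0.250))/0.0592 = −0.743.
For Co³⁺(aq) + Ce³⁺(aq) → Co²⁺(aq) + Ce⁴⁺(aq), the reaction quotient is Q = ([Co²⁺(aq)]·[Ce⁴⁺(aq)]) / ([Co³⁺(aq)]·[Ce³⁺(aq)]).
Solving for the unknown gives log [Ce³⁺(aq)] = −2.026, so [Ce³⁺(aq)] ≈ 0.0094 M.

0.0094 M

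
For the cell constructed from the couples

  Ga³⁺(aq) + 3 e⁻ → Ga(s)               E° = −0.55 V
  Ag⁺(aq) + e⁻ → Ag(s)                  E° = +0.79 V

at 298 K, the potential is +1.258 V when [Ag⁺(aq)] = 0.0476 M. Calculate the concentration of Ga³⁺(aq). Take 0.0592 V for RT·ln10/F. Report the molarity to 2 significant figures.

Ag⁺/Ag is the cathode (higher E°); E°cell = +0.79 − (−0.55) = +1.34 V with n = 3.
From the Nernst equation, log Q = n(E° − E)/0.0592 = 3·(+1.34 − (+1.258))/0.0592 = 4.155.
Balancing electrons gives 3 Ag⁺(aq) + Ga(s) → 3 Ag(s) + Ga³⁺(aq); thus Q = [Ga³⁺(aq)] / [Ag⁺(aq)]^3.
Isolating [Ga³⁺(aq)] in Q = 10^{4.155} yields log [Ga³⁺(aq)] = 0.188, i.e. 1.5 M.

1.5 M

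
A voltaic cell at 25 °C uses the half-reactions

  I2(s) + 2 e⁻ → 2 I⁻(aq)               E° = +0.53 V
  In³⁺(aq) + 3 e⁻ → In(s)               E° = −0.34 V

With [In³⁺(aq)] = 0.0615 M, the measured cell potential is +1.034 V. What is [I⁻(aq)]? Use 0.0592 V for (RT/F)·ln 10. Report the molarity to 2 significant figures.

0.0043 M

I₂/I⁻ is the cathode (higher E°); E°cell = +0.53 − (−0.34) = +0.87 V with n = 6.
Since E = E° − (0.0592/n)·log Q, log Q = n(E° − E)/0.0592 = −16.622.
For 3 I2(s) + 2 In(s) → 6 I⁻(aq) + 2 In³⁺(aq), the reaction quotient is Q = [I⁻(aq)]^6·[In³⁺(aq)]^2.
Solving for the unknown gives log [I⁻(aq)] = −2.367, so [I⁻(aq)] ≈ 0.0043 M.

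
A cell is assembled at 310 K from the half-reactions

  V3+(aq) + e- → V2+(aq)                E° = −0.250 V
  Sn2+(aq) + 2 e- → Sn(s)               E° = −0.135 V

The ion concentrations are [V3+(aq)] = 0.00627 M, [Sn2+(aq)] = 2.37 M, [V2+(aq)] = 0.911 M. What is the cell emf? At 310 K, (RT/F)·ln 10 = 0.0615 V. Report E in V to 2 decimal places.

+0.26 V

The Sn²⁺/Sn couple has the more positive E°, so it is the cathode; V³⁺/V²⁺ is the anode.
E°cell = −0.135 − (−0.250) = +0.115 V, with n = 2 electrons transferred.
The balanced reaction is Sn2+(aq) + 2 V2+(aq) → Sn(s) + 2 V3+(aq), so Q = [V3+(aq)]^2 / ([Sn2+(aq)]·[V2+(aq)]^2) = 2×10^−5 and log Q = −4.699.
Applying E = E° − (RT ln10/nF)·log Q gives +0.115 − (0.0615/2)(−4.699) = +0.26 V.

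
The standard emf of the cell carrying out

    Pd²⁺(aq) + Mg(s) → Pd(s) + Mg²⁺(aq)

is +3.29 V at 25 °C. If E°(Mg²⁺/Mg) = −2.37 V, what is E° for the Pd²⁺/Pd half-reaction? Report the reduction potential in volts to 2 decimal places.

+0.92 V

In the reaction as written the Pd²⁺/Pd couple is reduced (cathode) and Mg²⁺/Mg is oxidized (anode), so E°cell = E°(Pd²⁺/Pd) − E°(Mg²⁺/Mg).
E°(Pd²⁺/Pd) = E°cell + E°(anode) = +3.29 + (−2.37) = +0.92 V.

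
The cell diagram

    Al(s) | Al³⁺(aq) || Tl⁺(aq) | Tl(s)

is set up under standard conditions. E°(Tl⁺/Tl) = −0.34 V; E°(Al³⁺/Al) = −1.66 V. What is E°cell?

By convention the left-hand electrode in cell notation is the anode (oxidation) and the right-hand electrode is the cathode (reduction).
E°cell = E°(right) − E°(left) = −0.34 − (−1.66) = +1.32 V.

+1.32 V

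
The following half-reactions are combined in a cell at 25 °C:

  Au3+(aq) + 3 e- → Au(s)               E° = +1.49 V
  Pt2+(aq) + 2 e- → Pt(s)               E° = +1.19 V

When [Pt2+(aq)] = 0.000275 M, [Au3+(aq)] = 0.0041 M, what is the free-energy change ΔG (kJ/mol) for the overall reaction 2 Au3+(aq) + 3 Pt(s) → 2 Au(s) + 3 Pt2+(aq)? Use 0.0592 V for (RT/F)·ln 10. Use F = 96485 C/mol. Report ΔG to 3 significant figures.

−207 kJ/mol

With Au³⁺/Au reduced at the cathode, E°cell = +1.49 − (+1.19) = +0.30 V and n = 6.
The reaction quotient is [Pt2+(aq)]^3 / [Au3+(aq)]^2 = 1.24×10^−6; by Nernst, E = +0.30 − (0.0592/6)(−5.908) = +0.3583 V.
ΔG = −nFE = −(6)(96485)(+0.3583) J/mol = −207 kJ/mol.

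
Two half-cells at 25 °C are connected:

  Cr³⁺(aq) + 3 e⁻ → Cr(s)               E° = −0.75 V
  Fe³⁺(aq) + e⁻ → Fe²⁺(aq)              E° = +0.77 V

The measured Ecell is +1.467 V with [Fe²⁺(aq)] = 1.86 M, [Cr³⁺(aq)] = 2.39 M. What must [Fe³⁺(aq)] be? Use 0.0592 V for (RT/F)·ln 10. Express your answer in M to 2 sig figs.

The Fe³⁺/Fe²⁺ couple has the larger reduction potential, so it is the cathode: E°cell = +0.77 − (−0.75) = +1.52 V and n = 3.
Since E = E° − (0.0592/n)·log Q, log Q = n(E° − E)/0.0592 = 2.686.
The balanced reaction is 3 Fe³⁺(aq) + Cr(s) → 3 Fe²⁺(aq) + Cr³⁺(aq), so Q = ([Fe²⁺(aq)]^3·[Cr³⁺(aq)]) / [Fe³⁺(aq)]^3.
Substituting the known concentrations and solving, log [Fe³⁺(aq)] = −0.500 and [Fe³⁺(aq)] = 0.32 M.

0.32 M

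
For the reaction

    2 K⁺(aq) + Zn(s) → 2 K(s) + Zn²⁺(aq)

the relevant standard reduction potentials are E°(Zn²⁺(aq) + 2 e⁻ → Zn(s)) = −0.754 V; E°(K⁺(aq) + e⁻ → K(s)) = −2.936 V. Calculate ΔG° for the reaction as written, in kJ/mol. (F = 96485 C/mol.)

In the reaction as written K⁺(aq) is reduced, so the K⁺/K couple is the cathode and Zn²⁺/Zn is the anode.
E°cell = −2.936 − (−0.754) = −2.182 V; balancing electrons gives n = 2.
ΔG° = −nFE°cell = −(2)(96485)(−2.182) J/mol = +421 kJ/mol.

+421 kJ/mol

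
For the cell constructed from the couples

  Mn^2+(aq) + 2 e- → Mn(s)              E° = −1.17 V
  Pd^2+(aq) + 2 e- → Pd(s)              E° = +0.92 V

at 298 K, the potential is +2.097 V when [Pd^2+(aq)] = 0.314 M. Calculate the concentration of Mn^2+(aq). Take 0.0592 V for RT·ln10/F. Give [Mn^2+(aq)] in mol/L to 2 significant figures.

0.18 M

The Pd²⁺/Pd couple has the larger reduction potential, so it is the cathode: E°cell = +0.92 − (−1.17) = +2.09 V and n = 2.
From the Nernst equation, log Q = n(E° − E)/0.0592 = 2·(+2.09 − (+2.097))/0.0592 = −0.236.
Balancing electrons gives Pd^2+(aq) + Mn(s) → Pd(s) + Mn^2+(aq); thus Q = [Mn^2+(aq)] / [Pd^2+(aq)].
Substituting the known concentrations and solving, log [Mn^2+(aq)] = −0.739 and [Mn^2+(aq)] = 0.18 M.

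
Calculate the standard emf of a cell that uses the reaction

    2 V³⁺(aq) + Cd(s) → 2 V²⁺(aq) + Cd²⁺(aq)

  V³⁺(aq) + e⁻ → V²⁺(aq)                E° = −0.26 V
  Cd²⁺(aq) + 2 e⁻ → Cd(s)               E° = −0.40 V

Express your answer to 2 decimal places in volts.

+0.14 V

V³⁺(aq) gains electrons, so the V³⁺/V²⁺ couple is the cathode; the Cd²⁺/Cd couple is the anode.
E°cell = E°(cathode) − E°(anode) = −0.26 − (−0.40) = +0.14 V.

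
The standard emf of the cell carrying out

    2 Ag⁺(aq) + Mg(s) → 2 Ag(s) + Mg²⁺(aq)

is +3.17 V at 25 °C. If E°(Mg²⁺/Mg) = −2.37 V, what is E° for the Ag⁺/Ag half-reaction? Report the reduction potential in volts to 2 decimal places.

+0.80 V

In the reaction as written the Ag⁺/Ag couple is reduced (cathode) and Mg²⁺/Mg is oxidized (anode), so E°cell = E°(Ag⁺/Ag) − E°(Mg²⁺/Mg).
E°(Ag⁺/Ag) = E°cell + E°(anode) = +3.17 + (−2.37) = +0.80 V.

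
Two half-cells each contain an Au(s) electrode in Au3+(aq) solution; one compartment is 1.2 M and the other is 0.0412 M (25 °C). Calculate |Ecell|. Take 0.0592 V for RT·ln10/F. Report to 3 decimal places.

For a concentration cell E°cell = 0, since both electrodes use the same couple.
The compartment with the higher Au3+(aq) concentration (1.2 M) acts as the cathode; ions are reduced there and produced at the dilute (0.0412 M) anode.
With n = 3, Ecell = −(0.0592/3)·log([dilute]/[conc]) = −(0.0592/3)·log(0.0412/1.2) = +0.029 V.

0.029 V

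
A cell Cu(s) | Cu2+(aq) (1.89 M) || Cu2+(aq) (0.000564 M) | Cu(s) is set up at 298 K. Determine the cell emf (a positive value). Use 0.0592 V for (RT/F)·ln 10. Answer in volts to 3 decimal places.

0.104 V

For a concentration cell E°cell = 0, since both electrodes use the same couple.
The compartment with the higher Cu2+(aq) concentration (1.89 M) acts as the cathode; ions are reduced there and produced at the dilute (0.000564 M) anode.
With n = 2, Ecell = −(0.0592/2)·log([dilute]/[conc]) = −(0.0592/2)·log(0.000564/1.89) = +0.104 V.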